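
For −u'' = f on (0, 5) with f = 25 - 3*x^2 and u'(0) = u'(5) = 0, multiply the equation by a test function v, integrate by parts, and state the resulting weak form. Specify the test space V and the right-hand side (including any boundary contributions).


V = H^1(0, 5) (no boundary constraint on v; u is determined up to an additive constant); weak form: ∫_0^5 u'v' dx = ∫_0^5 (25 - 3*x^2) v dx for all v ∈ V.

Multiply both sides by a test function v and integrate from 0 to 5:
  ∫_0^5 −u''(x) v(x) dx = ∫_0^5 f(x) v(x) dx.
Integrate the LHS by parts once:
  ∫_0^5 −u'' v dx = −[u'(x) v(x)]_0^5 + ∫_0^5 u'(x) v'(x) dx.
Thus ∫_0^5 u'(x) v'(x) dx = ∫_0^5 f(x) v(x) dx + [u'(x) v(x)]_0^5.
Choose V so that boundary terms are either known or forced to vanish.
u has homogeneous Neumann: u'(0) = u'(5) = 0. So [u' v]_0^5 = 0·v(5) − 0·v(0) = 0 for any v; take V = H^1(0, 5).
Weak formulation: find u (satisfying any essential BC) such that ∫_0^5 u'(x) v'(x) dx = ∫_0^5 f v dx for all v ∈ V (homogeneous Neumann, so boundary terms vanish).
Substituting f(x) = 25 - 3*x^2, the right-hand side is ∫_0^5 (25 - 3*x^2) v dx.
Compatibility check (pure Neumann): taking v ≡ 1 ∈ V gives 0 = ∫_0^5 f dx + (0) − (0), i.e. ∫_0^5 f dx must equal u'(0) − u'(5) = 0. Indeed ∫_0^5 (25 - 3*x^2) dx = 0, so the data are compatible. The solution is then unique only up to an additive constant (fix it e.g. by requiring ∫_0^5 u dx = 0).


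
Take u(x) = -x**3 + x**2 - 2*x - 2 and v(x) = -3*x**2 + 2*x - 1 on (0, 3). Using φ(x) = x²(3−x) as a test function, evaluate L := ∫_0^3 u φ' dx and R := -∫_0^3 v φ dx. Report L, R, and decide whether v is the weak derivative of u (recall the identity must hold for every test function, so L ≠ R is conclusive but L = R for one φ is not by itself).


LHS = 621/10, RHS = 1107/20. No, v is not the weak derivative of u.

u(x) = -x**3 + x**2 - 2*x - 2, classical derivative u'(x) = -3*x**2 + 2*x - 2.
φ(x) = x²(3−x), so φ'(x) = 3*x*(2 - x).
Note φ(0) = φ(3) = 0, so the boundary term u·φ vanishes.
LHS = ∫_0^3 u(x) φ'(x) dx = ∫_0^3 (3*x^5 - 9*x^4 + 12*x^3 - 6*x^2 - 12*x) dx. Term by term:
  ∫_0^3 3*x^5 dx = 729/2;  ∫_0^3 -9*x^4 dx = -2187/5;  ∫_0^3 12*x^3 dx = 243;
  ∫_0^3 -6*x^2 dx = -54;  ∫_0^3 -12*x dx = -54.
Sum: 729/2 − 2187/5 + 243 − 54 − 54 = 621/10.
So LHS = 621/10.
∫_0^3 v(x) φ(x) dx = ∫_0^3 (3*x^5 - 11*x^4 + 7*x^3 - 3*x^2) dx. Term by term:
  ∫_0^3 3*x^5 dx = 729/2;  ∫_0^3 -11*x^4 dx = -2673/5;  ∫_0^3 7*x^3 dx = 567/4;
  ∫_0^3 -3*x^2 dx = -27.
Sum: 729/2 − 2673/5 + 567/4 − 27 = -1107/20.
So RHS = -∫_0^3 v(x) φ(x) dx = 1107/20.
LHS − RHS = 27/4 ≠ 0, so the identity fails.
(For a valid weak derivative the identity must hold for EVERY test function, in particular this one. The failure shows v is NOT the weak derivative of u.)
Correct weak derivative would be u'(x) = -3*x**2 + 2*x - 2.


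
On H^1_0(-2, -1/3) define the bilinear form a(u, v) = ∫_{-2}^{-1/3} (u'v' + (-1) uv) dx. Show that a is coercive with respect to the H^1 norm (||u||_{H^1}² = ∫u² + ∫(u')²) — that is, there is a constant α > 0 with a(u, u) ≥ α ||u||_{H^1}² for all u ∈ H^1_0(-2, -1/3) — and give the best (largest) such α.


α = (-25 + 9*π^2)/(25 + 9*π^2)

Coercivity of a(·,·) on H^1_0(-2, -1/3) means a(u, u) ≥ α ||u||_{H^1}² for every u ∈ H^1_0.
The interval has length L = 5/3, and Poincaré/coercivity depend only on L. Here a(u, u) = ∫(u')² + (-1)·∫u².
Here c = -1 < 0 with |c| < (π/L)² = 9*π^2/25, so coercivity still holds. The condition a(u,u) ≥ α||u||_{H^1}² reads (1−α)∫(u')² ≥ (α−c)∫u². Any admissible α is ≤ 1 (rapidly oscillating u have ∫u²/∫(u')² → 0), and α = 1 would force 0 ≥ (1−c)∫u², impossible since c < 1; so 1−α > 0. By the sharp Poincaré inequality on H^1_0 of an interval of length L, ∫(u')² ≥ (π/L)²∫u² with equality for the first sine mode sin(π(x−x₀)/L) (x₀ the left endpoint), so the inequality holds for all u iff (1−α)(π/L)² ≥ α − c, i.e. α ≤ ((π/L)² + c)/((π/L)² + 1) = (1 + c(L/π)²)/(1 + (L/π)²). (Direct route, valid since c ≤ 0: Poincaré gives c∫u² ≥ c(L/π)²∫(u')², so a(u,u) ≥ (1 + c(L/π)²)∫(u')², while ||u||_{H^1}² ≤ (1 + (L/π)²)∫(u')²; dividing yields the same α.) With (π/L)² = 9*π^2/25 and c = -1, the largest admissible constant is α = ((π/L)² + c)/((π/L)² + 1).
Simplifying, α = (-25 + 9*π^2)/(25 + 9*π^2).


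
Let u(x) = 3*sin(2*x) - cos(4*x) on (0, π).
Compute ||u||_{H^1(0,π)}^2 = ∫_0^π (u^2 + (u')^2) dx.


||u||_{H^1(0,π)}^2 = 31*π

u'(x) = 4*sin(4*x) + 6*cos(2*x).
Expand u² and (u')² and integrate term by term on (0, π), using: for integers n ≥ 1, ∫_0^π sin²(nx) dx = ∫_0^π cos²(nx) dx = π/2; for n ≠ n', ∫_0^π sin(nx)sin(n'x) dx = ∫_0^π cos(nx)cos(n'x) dx = 0; and by product-to-sum, ∫_0^π sin(nx)cos(n'x) dx = ½∫_0^π [sin((n+n')x) + sin((n−n')x)] dx, which is 0 when n+n' is even and 2n/(n²−n'²) when n+n' is odd (it need not vanish on (0, π)).
  u² squared terms: (-1)²·∫cos(4x)² dx = 1·π/2 = π/2;  (3)²·∫sin(2x)² dx = 9·π/2 = 9*π/2.
  u² cross terms: 2·(-1)·(3)·∫cos(4x)·sin(2x) dx = -6·(0) = 0.
  So ∫_0^π u² dx = π/2 + 9*π/2 + 0 = 5*π.
  (u')² squared terms: (4)²·∫sin(4x)² dx = 16·π/2 = 8*π;  (6)²·∫cos(2x)² dx = 36·π/2 = 18*π.
  (u')² cross terms: 2·(4)·(6)·∫sin(4x)·cos(2x) dx = 48·(0) = 0.
  So ∫_0^π (u')² dx = 8*π + 18*π + 0 = 26*π.
||u||_{H^1}^2 = (5*π) + (26*π) = 31*π.


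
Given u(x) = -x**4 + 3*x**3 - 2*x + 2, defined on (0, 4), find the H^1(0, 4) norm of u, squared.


||u||_{H^1}^2 = 406816/63

The H^1 norm (squared) on an interval (0, L) is
  ||u||_{H^1}^2 = ∫_0^L u(x)^2 dx + ∫_0^L u'(x)^2 dx.
Compute u'(x) = -4*x**3 + 9*x**2 - 2.
Then u(x)^2 = x**8 - 6*x**7 + 9*x**6 + 4*x**5 - 16*x**4 + 12*x**3 + 4*x**2 - 8*x + 4 and u'(x)^2 = 16*x**6 - 72*x**5 + 81*x**4 + 16*x**3 - 36*x**2 + 4.
Integrate each monomial from 0 to 4 using ∫_0^4 c·x^n dx = c·4^(n+1)/(n+1):
  ∫_0^4 u(x)^2 dx = ∫_0^4 (x^8 - 6*x^7 + 9*x^6 + 4*x^5 - 16*x^4 + 12*x^3 + 4*x^2 - 8*x + 4) dx. Term by term:
    ∫_0^4 x^8 dx = 262144/9;  ∫_0^4 -6*x^7 dx = -49152;  ∫_0^4 9*x^6 dx = 147456/7;
    ∫_0^4 4*x^5 dx = 8192/3;  ∫_0^4 -16*x^4 dx = -16384/5;  ∫_0^4 12*x^3 dx = 768;
    ∫_0^4 4*x^2 dx = 256/3;  ∫_0^4 -8*x dx = -64;  ∫_0^4 4 dx = 16.
  Sum: 262144/9 − 49152 + 147456/7 + 8192/3 − 16384/5 + 768 + 256/3 − 64 + 16 = 409328/315.
  ∫_0^4 u'(x)^2 dx = ∫_0^4 (16*x^6 - 72*x^5 + 81*x^4 + 16*x^3 - 36*x^2 + 4) dx. Term by term:
    ∫_0^4 16*x^6 dx = 262144/7;  ∫_0^4 -72*x^5 dx = -49152;  ∫_0^4 81*x^4 dx = 82944/5;
    ∫_0^4 16*x^3 dx = 1024;  ∫_0^4 -36*x^2 dx = -768;  ∫_0^4 4 dx = 16.
  Sum: 262144/7 − 49152 + 82944/5 + 1024 − 768 + 16 = 180528/35.
Adding: ||u||_{H^1}^2 = 409328/315 + 180528/35 = 406816/63.


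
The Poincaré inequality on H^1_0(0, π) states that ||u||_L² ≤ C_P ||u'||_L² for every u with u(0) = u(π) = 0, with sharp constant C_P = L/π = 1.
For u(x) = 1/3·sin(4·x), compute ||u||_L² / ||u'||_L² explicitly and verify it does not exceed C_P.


||u||_L² / ||u'||_L² = 1/4 < C_P = 1.

u(x) = 1/3·sin(4·x), so u'(x) = 4*cos(4*x)/3.
Writing u(x) = A·sin(kπx/L) with A = 1/3 and k = 4, use ∫_0^L sin²(kπx/L) dx = L/2 and ∫_0^L cos²(kπx/L) dx = L/2.
u² = 1/9·sin²(4·x) and (u')² = 16/9·cos²(4·x), and each of sin², cos² integrates to L/2 = π/2 over (0, π).
∫_0^π u² dx = π/18, so ||u||_L² = sqrt(2)*sqrt(π)/6.
∫_0^π (u')² dx = 8*π/9, so ||u'||_L² = 2*sqrt(2)*sqrt(π)/3.
Ratio ||u||_L² / ||u'||_L² = 1/4.
Sharp Poincaré constant on H^1_0(0, π) is C_P = L/π = 1, achieved by sin(x).
This is the k = 4 harmonic; the ratio L/(kπ) is strictly less than C_P = L/π, consistent with the sharp inequality ||u||_L² ≤ C_P ||u'||_L².


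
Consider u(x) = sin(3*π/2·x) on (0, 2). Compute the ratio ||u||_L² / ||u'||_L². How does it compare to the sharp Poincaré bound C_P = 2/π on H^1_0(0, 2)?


||u||_L² / ||u'||_L² = 2/(3*π) < C_P = 2/π.

u(x) = sin(3*π/2·x), so u'(x) = 3*π*cos(3*π*x/2)/2.
Writing u(x) = A·sin(kπx/L) with A = 1 and k = 3, use ∫_0^L sin²(kπx/L) dx = L/2 and ∫_0^L cos²(kπx/L) dx = L/2.
u² = 1·sin²(3*π/2·x) and (u')² = 9*π^2/4·cos²(3*π/2·x), and each of sin², cos² integrates to L/2 = 1 over (0, 2).
∫_0^2 u² dx = 1, so ||u||_L² = 1.
∫_0^2 (u')² dx = 9*π^2/4, so ||u'||_L² = 3*π/2.
Ratio ||u||_L² / ||u'||_L² = 2/(3*π).
Sharp Poincaré constant on H^1_0(0, 2) is C_P = L/π = 2/π, achieved by sin(π/2·x).
This is the k = 3 harmonic; the ratio L/(kπ) is strictly less than C_P = L/π, consistent with the sharp inequality ||u||_L² ≤ C_P ||u'||_L².


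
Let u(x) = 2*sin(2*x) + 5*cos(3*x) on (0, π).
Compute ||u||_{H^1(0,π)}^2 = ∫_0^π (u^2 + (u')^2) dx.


||u||_{H^1(0,π)}^2 = -160 + 135*π

u'(x) = -15*sin(3*x) + 4*cos(2*x).
Expand u² and (u')² and integrate term by term on (0, π), using: for integers n ≥ 1, ∫_0^π sin²(nx) dx = ∫_0^π cos²(nx) dx = π/2; for n ≠ n', ∫_0^π sin(nx)sin(n'x) dx = ∫_0^π cos(nx)cos(n'x) dx = 0; and by product-to-sum, ∫_0^π sin(nx)cos(n'x) dx = ½∫_0^π [sin((n+n')x) + sin((n−n')x)] dx, which is 0 when n+n' is even and 2n/(n²−n'²) when n+n' is odd (it need not vanish on (0, π)).
  u² squared terms: (2)²·∫sin(2x)² dx = 4·π/2 = 2*π;  (5)²·∫cos(3x)² dx = 25·π/2 = 25*π/2.
  u² cross terms: 2·(2)·(5)·∫sin(2x)·cos(3x) dx = 20·(-4/5) = -16.
  So ∫_0^π u² dx = 2*π + 25*π/2 − 16 = -16 + 29*π/2.
  (u')² squared terms: (-15)²·∫sin(3x)² dx = 225·π/2 = 225*π/2;  (4)²·∫cos(2x)² dx = 16·π/2 = 8*π.
  (u')² cross terms: 2·(-15)·(4)·∫sin(3x)·cos(2x) dx = -120·(6/5) = -144.
  So ∫_0^π (u')² dx = 225*π/2 + 8*π − 144 = -144 + 241*π/2.
||u||_{H^1}^2 = (-16 + 29*π/2) + (-144 + 241*π/2) = -160 + 135*π.


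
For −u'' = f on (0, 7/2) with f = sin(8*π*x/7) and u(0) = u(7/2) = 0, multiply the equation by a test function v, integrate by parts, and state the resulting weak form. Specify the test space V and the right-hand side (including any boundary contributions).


V = H^1_0(0, 7/2) (so v(0) = v(7/2) = 0); weak form: ∫_0^7/2 u'v' dx = ∫_0^7/2 (sin(8*π*x/7)) v dx for all v ∈ V.

Multiply both sides by a test function v and integrate from 0 to 7/2:
  ∫_0^7/2 −u''(x) v(x) dx = ∫_0^7/2 f(x) v(x) dx.
Integrate the LHS by parts once:
  ∫_0^7/2 −u'' v dx = −[u'(x) v(x)]_0^7/2 + ∫_0^7/2 u'(x) v'(x) dx.
Thus ∫_0^7/2 u'(x) v'(x) dx = ∫_0^7/2 f(x) v(x) dx + [u'(x) v(x)]_0^7/2.
Choose V so that boundary terms are either known or forced to vanish.
u is Dirichlet: u(0) = u(7/2) = 0. Let V = H^1_0(0, 7/2); then v(0) = v(7/2) = 0, and [u' v]_0^7/2 = 0.
Weak formulation: find u (satisfying any essential BC) such that ∫_0^7/2 u'(x) v'(x) dx = ∫_0^7/2 f v dx for all v ∈ V.
Substituting f(x) = sin(8*π*x/7), the right-hand side is ∫_0^7/2 (sin(8*π*x/7)) v dx.


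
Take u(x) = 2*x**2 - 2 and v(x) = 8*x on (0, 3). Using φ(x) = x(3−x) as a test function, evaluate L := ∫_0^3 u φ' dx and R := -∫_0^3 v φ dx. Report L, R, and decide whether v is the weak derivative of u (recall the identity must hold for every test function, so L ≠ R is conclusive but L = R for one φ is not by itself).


LHS = -27, RHS = -54. No, v is not the weak derivative of u.

u(x) = 2*x**2 - 2, classical derivative u'(x) = 4*x.
φ(x) = x(3−x), so φ'(x) = 3 - 2*x.
Note φ(0) = φ(3) = 0, so the boundary term u·φ vanishes.
LHS = ∫_0^3 u(x) φ'(x) dx = ∫_0^3 (-4*x^3 + 6*x^2 + 4*x - 6) dx. Term by term:
  ∫_0^3 -4*x^3 dx = -81;  ∫_0^3 6*x^2 dx = 54;  ∫_0^3 4*x dx = 18;
  ∫_0^3 -6 dx = -18.
Sum: -81 + 54 + 18 − 18 = -27.
So LHS = -27.
∫_0^3 v(x) φ(x) dx = ∫_0^3 (-8*x^3 + 24*x^2) dx. Term by term:
  ∫_0^3 -8*x^3 dx = -162;  ∫_0^3 24*x^2 dx = 216.
Sum: -162 + 216 = 54.
So RHS = -∫_0^3 v(x) φ(x) dx = -54.
LHS − RHS = 27 ≠ 0, so the identity fails.
(For a valid weak derivative the identity must hold for EVERY test function, in particular this one. The failure shows v is NOT the weak derivative of u.)
Correct weak derivative would be u'(x) = 4*x.


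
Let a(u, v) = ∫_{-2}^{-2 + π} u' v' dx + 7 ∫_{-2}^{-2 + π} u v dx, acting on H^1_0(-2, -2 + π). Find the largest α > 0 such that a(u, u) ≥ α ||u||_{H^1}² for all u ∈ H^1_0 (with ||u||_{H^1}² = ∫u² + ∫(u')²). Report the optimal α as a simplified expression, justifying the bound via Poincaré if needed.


α = 1

Coercivity of a(·,·) on H^1_0(-2, -2 + π) means a(u, u) ≥ α ||u||_{H^1}² for every u ∈ H^1_0.
The interval has length L = π, and Poincaré/coercivity depend only on L. Here a(u, u) = ∫(u')² + (7)·∫u².
Here c = 7 ≥ 1, so a(u,u) = ∫(u')² + c∫u² ≥ ∫(u')² + ∫u² = ||u||_{H^1}², i.e. α = 1 works. No larger α is possible: a(u,u) ≥ α||u||_{H^1}² means (1−α)∫(u')² ≥ (α−c)∫u², and for the modes u_n = sin(nπ(x−x₀)/L) (x₀ the left endpoint) one has ∫u_n²/∫(u_n')² = (L/(nπ))² → 0, so a(u_n,u_n)/||u_n||_{H^1}² → 1. Hence the optimal constant is α = 1.
Therefore α = 1.


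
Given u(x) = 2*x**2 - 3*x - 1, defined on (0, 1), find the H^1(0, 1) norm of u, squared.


||u||_{H^1}^2 = 29/5

The H^1 norm (squared) on an interval (0, L) is
  ||u||_{H^1}^2 = ∫_0^L u(x)^2 dx + ∫_0^L u'(x)^2 dx.
Compute u'(x) = 4*x - 3.
Then u(x)^2 = 4*x**4 - 12*x**3 + 5*x**2 + 6*x + 1 and u'(x)^2 = 16*x**2 - 24*x + 9.
Integrate each monomial from 0 to 1 using ∫_0^1 c·x^n dx = c·1^(n+1)/(n+1):
  ∫_0^1 u(x)^2 dx = ∫_0^1 (4*x^4 - 12*x^3 + 5*x^2 + 6*x + 1) dx. Term by term:
    ∫_0^1 4*x^4 dx = 4/5;  ∫_0^1 -12*x^3 dx = -3;  ∫_0^1 5*x^2 dx = 5/3;
    ∫_0^1 6*x dx = 3;  ∫_0^1 1 dx = 1.
  Sum: 4/5 − 3 + 5/3 + 3 + 1 = 52/15.
  ∫_0^1 u'(x)^2 dx = ∫_0^1 (16*x^2 - 24*x + 9) dx. Term by term:
    ∫_0^1 16*x^2 dx = 16/3;  ∫_0^1 -24*x dx = -12;  ∫_0^1 9 dx = 9.
  Sum: 16/3 − 12 + 9 = 7/3.
Adding: ||u||_{H^1}^2 = 52/15 + 7/3 = 29/5.


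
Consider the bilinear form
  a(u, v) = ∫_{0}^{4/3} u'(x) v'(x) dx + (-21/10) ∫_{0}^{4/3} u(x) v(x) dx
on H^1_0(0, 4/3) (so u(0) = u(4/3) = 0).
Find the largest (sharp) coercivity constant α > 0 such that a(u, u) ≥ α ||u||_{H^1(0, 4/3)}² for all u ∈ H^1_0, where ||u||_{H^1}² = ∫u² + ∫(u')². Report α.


α = 3*(-56 + 15*π^2)/(5*(16 + 9*π^2))

Coercivity of a(·,·) on H^1_0(0, 4/3) means a(u, u) ≥ α ||u||_{H^1}² for every u ∈ H^1_0.
The interval has length L = 4/3, and Poincaré/coercivity depend only on L. Here a(u, u) = ∫(u')² + (-21/10)·∫u².
Here c = -21/10 < 0 with |c| < (π/L)² = 9*π^2/16, so coercivity still holds. The condition a(u,u) ≥ α||u||_{H^1}² reads (1−α)∫(u')² ≥ (α−c)∫u². Any admissible α is ≤ 1 (rapidly oscillating u have ∫u²/∫(u')² → 0), and α = 1 would force 0 ≥ (1−c)∫u², impossible since c < 1; so 1−α > 0. By the sharp Poincaré inequality on H^1_0 of an interval of length L, ∫(u')² ≥ (π/L)²∫u² with equality for the first sine mode sin(π(x−x₀)/L) (x₀ the left endpoint), so the inequality holds for all u iff (1−α)(π/L)² ≥ α − c, i.e. α ≤ ((π/L)² + c)/((π/L)² + 1) = (1 + c(L/π)²)/(1 + (L/π)²). (Direct route, valid since c ≤ 0: Poincaré gives c∫u² ≥ c(L/π)²∫(u')², so a(u,u) ≥ (1 + c(L/π)²)∫(u')², while ||u||_{H^1}² ≤ (1 + (L/π)²)∫(u')²; dividing yields the same α.) With (π/L)² = 9*π^2/16 and c = -21/10, the largest admissible constant is α = ((π/L)² + c)/((π/L)² + 1).
Simplifying, α = 3*(-56 + 15*π^2)/(5*(16 + 9*π^2)).


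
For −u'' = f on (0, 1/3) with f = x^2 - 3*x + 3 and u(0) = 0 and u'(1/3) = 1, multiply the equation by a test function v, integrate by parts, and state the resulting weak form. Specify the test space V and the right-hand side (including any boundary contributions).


V = {v ∈ H^1(0, 1/3) : v(0) = 0} (test functions vanish at x = 0 where u is specified); weak form: ∫_0^1/3 u'v' dx = ∫_0^1/3 (x^2 - 3*x + 3) v dx + v(1/3) for all v ∈ V.

Multiply both sides by a test function v and integrate from 0 to 1/3:
  ∫_0^1/3 −u''(x) v(x) dx = ∫_0^1/3 f(x) v(x) dx.
Integrate the LHS by parts once:
  ∫_0^1/3 −u'' v dx = −[u'(x) v(x)]_0^1/3 + ∫_0^1/3 u'(x) v'(x) dx.
Thus ∫_0^1/3 u'(x) v'(x) dx = ∫_0^1/3 f(x) v(x) dx + [u'(x) v(x)]_0^1/3.
Choose V so that boundary terms are either known or forced to vanish.
Mixed BC: u(0) = 0 (Dirichlet) and u'(1/3) = 1 (Neumann). Define V = {v ∈ H^1(0, 1/3) : v(0) = 0}. Then [u' v]_0^1/3 = u'(1/3)·v(1/3) − u'(0)·0 = v(1/3).
Weak formulation: find u (satisfying any essential BC) such that ∫_0^1/3 u'(x) v'(x) dx = ∫_0^1/3 f v dx + v(1/3) for all v ∈ V (Dirichlet at 0 absorbed into V; Neumann datum at x = 1/3 contributes the boundary term).
Substituting f(x) = x^2 - 3*x + 3, the right-hand side is ∫_0^1/3 (x^2 - 3*x + 3) v dx + v(1/3).


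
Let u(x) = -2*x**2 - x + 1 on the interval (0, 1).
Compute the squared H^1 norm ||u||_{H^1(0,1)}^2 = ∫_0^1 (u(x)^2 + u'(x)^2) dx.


||u||_{H^1}^2 = 167/15

The H^1 norm (squared) on an interval (0, L) is
  ||u||_{H^1}^2 = ∫_0^L u(x)^2 dx + ∫_0^L u'(x)^2 dx.
Compute u'(x) = -4*x - 1.
Then u(x)^2 = 4*x**4 + 4*x**3 - 3*x**2 - 2*x + 1 and u'(x)^2 = 16*x**2 + 8*x + 1.
Integrate each monomial from 0 to 1 using ∫_0^1 c·x^n dx = c·1^(n+1)/(n+1):
  ∫_0^1 u(x)^2 dx = ∫_0^1 (4*x^4 + 4*x^3 - 3*x^2 - 2*x + 1) dx. Term by term:
    ∫_0^1 4*x^4 dx = 4/5;  ∫_0^1 4*x^3 dx = 1;  ∫_0^1 -3*x^2 dx = -1;
    ∫_0^1 -2*x dx = -1;  ∫_0^1 1 dx = 1.
  Sum: 4/5 + 1 − 1 − 1 + 1 = 4/5.
  ∫_0^1 u'(x)^2 dx = ∫_0^1 (16*x^2 + 8*x + 1) dx. Term by term:
    ∫_0^1 16*x^2 dx = 16/3;  ∫_0^1 8*x dx = 4;  ∫_0^1 1 dx = 1.
  Sum: 16/3 + 4 + 1 = 31/3.
Adding: ||u||_{H^1}^2 = 4/5 + 31/3 = 167/15.


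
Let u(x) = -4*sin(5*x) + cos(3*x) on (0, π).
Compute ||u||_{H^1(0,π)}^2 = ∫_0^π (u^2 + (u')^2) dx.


||u||_{H^1(0,π)}^2 = 213*π

u'(x) = -3*sin(3*x) - 20*cos(5*x).
Expand u² and (u')² and integrate term by term on (0, π), using: for integers n ≥ 1, ∫_0^π sin²(nx) dx = ∫_0^π cos²(nx) dx = π/2; for n ≠ n', ∫_0^π sin(nx)sin(n'x) dx = ∫_0^π cos(nx)cos(n'x) dx = 0; and by product-to-sum, ∫_0^π sin(nx)cos(n'x) dx = ½∫_0^π [sin((n+n')x) + sin((n−n')x)] dx, which is 0 when n+n' is even and 2n/(n²−n'²) when n+n' is odd (it need not vanish on (0, π)).
  u² squared terms: (-4)²·∫sin(5x)² dx = 16·π/2 = 8*π;  (1)²·∫cos(3x)² dx = 1·π/2 = π/2.
  u² cross terms: 2·(-4)·(1)·∫sin(5x)·cos(3x) dx = -8·(0) = 0.
  So ∫_0^π u² dx = 8*π + π/2 + 0 = 17*π/2.
  (u')² squared terms: (-20)²·∫cos(5x)² dx = 400·π/2 = 200*π;  (-3)²·∫sin(3x)² dx = 9·π/2 = 9*π/2.
  (u')² cross terms: 2·(-20)·(-3)·∫cos(5x)·sin(3x) dx = 120·(0) = 0.
  So ∫_0^π (u')² dx = 200*π + 9*π/2 + 0 = 409*π/2.
||u||_{H^1}^2 = (17*π/2) + (409*π/2) = 213*π.


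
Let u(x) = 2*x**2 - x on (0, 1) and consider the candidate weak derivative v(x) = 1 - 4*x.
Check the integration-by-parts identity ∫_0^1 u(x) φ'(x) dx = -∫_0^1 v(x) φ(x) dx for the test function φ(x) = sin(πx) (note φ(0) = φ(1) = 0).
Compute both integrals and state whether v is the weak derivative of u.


LHS = -2/π, RHS = 2/π. No, v is not the weak derivative of u.

u(x) = 2*x**2 - x, classical derivative u'(x) = 4*x - 1.
φ(x) = sin(πx), so φ'(x) = π*cos(π*x).
Note φ(0) = φ(1) = 0, so the boundary term u·φ vanishes.
LHS = ∫_0^1 u(x) φ'(x) dx = ∫_0^1 (2*π*x^2*cos(π*x) - π*x*cos(π*x)) dx. Term by term:
  ∫_0^1 -π*x*cos(π*x) dx = 2/π;  ∫_0^1 2*π*x^2*cos(π*x) dx = -4/π.
Sum: 2/π − 4/π = -2/π.
So LHS = -2/π.
∫_0^1 v(x) φ(x) dx = ∫_0^1 (-4*x*sin(π*x) + sin(π*x)) dx. Term by term:
  ∫_0^1 -4*x*sin(π*x) dx = -4/π;  ∫_0^1 sin(π*x) dx = 2/π.
Sum: -4/π + 2/π = -2/π.
So RHS = -∫_0^1 v(x) φ(x) dx = 2/π.
LHS − RHS = -4/π ≠ 0, so the identity fails.
(For a valid weak derivative the identity must hold for EVERY test function, in particular this one. The failure shows v is NOT the weak derivative of u.)
Correct weak derivative would be u'(x) = 4*x - 1.


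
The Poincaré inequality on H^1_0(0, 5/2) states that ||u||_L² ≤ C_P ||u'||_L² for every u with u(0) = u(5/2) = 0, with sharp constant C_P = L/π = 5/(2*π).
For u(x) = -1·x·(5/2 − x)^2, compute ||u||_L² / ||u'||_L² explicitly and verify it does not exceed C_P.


||u||_L² / ||u'||_L² = 5*sqrt(14)/28 < C_P = 5/(2*π).

u(x) = -1·x·(5/2 − x)^2, so u'(x) = (5 - 6*x)*(2*x - 5)/4.
u(x) = -1·x·(5/2 − x)^2 vanishes at x = 0 and x = 5/2, so u ∈ H^1_0(0, 5/2). Differentiate via the product rule and integrate the resulting polynomials term by term.
  ∫_0^5/2 u² dx = ∫_0^5/2 (x^6 - 10*x^5 + 75*x^4/2 - 125*x^3/2 + 625*x^2/16) dx. Term by term:
    ∫_0^5/2 x^6 dx = 78125/896;  ∫_0^5/2 -10*x^5 dx = -78125/192;  ∫_0^5/2 75*x^4/2 dx = 46875/64;
    ∫_0^5/2 -125*x^3/2 dx = -78125/128;  ∫_0^5/2 625*x^2/16 dx = 78125/384.
  Sum: 78125/896 − 78125/192 + 46875/64 − 78125/128 + 78125/384 = 15625/2688.
  ∫_0^5/2 (u')² dx = ∫_0^5/2 (9*x^4 - 60*x^3 + 275*x^2/2 - 125*x + 625/16) dx. Term by term:
    ∫_0^5/2 9*x^4 dx = 5625/32;  ∫_0^5/2 -60*x^3 dx = -9375/16;  ∫_0^5/2 275*x^2/2 dx = 34375/48;
    ∫_0^5/2 -125*x dx = -3125/8;  ∫_0^5/2 625/16 dx = 3125/32.
  Sum: 5625/32 − 9375/16 + 34375/48 − 3125/8 + 3125/32 = 625/48.
∫_0^5/2 u² dx = 15625/2688, so ||u||_L² = 125*sqrt(42)/336.
∫_0^5/2 (u')² dx = 625/48, so ||u'||_L² = 25*sqrt(3)/12.
Ratio ||u||_L² / ||u'||_L² = 5*sqrt(14)/28.
Sharp Poincaré constant on H^1_0(0, 5/2) is C_P = L/π = 5/(2*π), achieved by sin(2*π/5·x).
A polynomial bump cannot attain the sharp Poincaré constant (only the first sine eigenfunction does), so the ratio is strictly less than C_P, consistent with ||u||_L² ≤ C_P ||u'||_L².


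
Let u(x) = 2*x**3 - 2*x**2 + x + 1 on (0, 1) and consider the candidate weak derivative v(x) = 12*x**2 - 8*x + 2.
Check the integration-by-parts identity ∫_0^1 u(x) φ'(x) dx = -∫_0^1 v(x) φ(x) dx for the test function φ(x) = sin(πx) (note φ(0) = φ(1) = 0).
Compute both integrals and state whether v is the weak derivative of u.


LHS = -4/π + 24/π^3, RHS = -8/π + 48/π^3. No, v is not the weak derivative of u.

u(x) = 2*x**3 - 2*x**2 + x + 1, classical derivative u'(x) = 6*x**2 - 4*x + 1.
φ(x) = sin(πx), so φ'(x) = π*cos(π*x).
Note φ(0) = φ(1) = 0, so the boundary term u·φ vanishes.
LHS = ∫_0^1 u(x) φ'(x) dx = ∫_0^1 (2*π*x^3*cos(π*x) - 2*π*x^2*cos(π*x) + π*x*cos(π*x) + π*cos(π*x)) dx. Term by term:
  ∫_0^1 π*cos(π*x) dx = 0;  ∫_0^1 π*x*cos(π*x) dx = -2/π;  ∫_0^1 -2*π*x^2*cos(π*x) dx = 4/π;
  ∫_0^1 2*π*x^3*cos(π*x) dx = -6/π + 24/π^3.
Sum: 0 − 2/π + 4/π + -6/π + 24/π^3 = -4/π + 24/π^3.
So LHS = -4/π + 24/π^3.
∫_0^1 v(x) φ(x) dx = ∫_0^1 (12*x^2*sin(π*x) - 8*x*sin(π*x) + 2*sin(π*x)) dx. Term by term:
  ∫_0^1 2*sin(π*x) dx = 4/π;  ∫_0^1 -8*x*sin(π*x) dx = -8/π;  ∫_0^1 12*x^2*sin(π*x) dx = -48/π^3 + 12/π.
Sum: 4/π − 8/π + -48/π^3 + 12/π = -48/π^3 + 8/π.
So RHS = -∫_0^1 v(x) φ(x) dx = -8/π + 48/π^3.
LHS − RHS = -24/π^3 + 4/π ≠ 0, so the identity fails.
(For a valid weak derivative the identity must hold for EVERY test function, in particular this one. The failure shows v is NOT the weak derivative of u.)
Correct weak derivative would be u'(x) = 6*x**2 - 4*x + 1.


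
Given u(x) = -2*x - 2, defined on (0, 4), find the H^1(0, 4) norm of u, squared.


||u||_{H^1}^2 = 544/3

The H^1 norm (squared) on an interval (0, L) is
  ||u||_{H^1}^2 = ∫_0^L u(x)^2 dx + ∫_0^L u'(x)^2 dx.
Compute u'(x) = -2.
Then u(x)^2 = 4*x**2 + 8*x + 4 and u'(x)^2 = 4.
Integrate each monomial from 0 to 4 using ∫_0^4 c·x^n dx = c·4^(n+1)/(n+1):
  ∫_0^4 u(x)^2 dx = ∫_0^4 (4*x^2 + 8*x + 4) dx. Term by term:
    ∫_0^4 4*x^2 dx = 256/3;  ∫_0^4 8*x dx = 64;  ∫_0^4 4 dx = 16.
  Sum: 256/3 + 64 + 16 = 496/3.
  ∫_0^4 u'(x)^2 dx = ∫_0^4 (4) dx. Term by term:
    ∫_0^4 4 dx = 16.
Adding: ||u||_{H^1}^2 = 496/3 + 16 = 544/3.


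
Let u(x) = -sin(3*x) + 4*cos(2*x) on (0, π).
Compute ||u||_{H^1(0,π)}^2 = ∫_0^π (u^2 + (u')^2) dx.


||u||_{H^1(0,π)}^2 = -48 + 45*π

u'(x) = -8*sin(2*x) - 3*cos(3*x).
Expand u² and (u')² and integrate term by term on (0, π), using: for integers n ≥ 1, ∫_0^π sin²(nx) dx = ∫_0^π cos²(nx) dx = π/2; for n ≠ n', ∫_0^π sin(nx)sin(n'x) dx = ∫_0^π cos(nx)cos(n'x) dx = 0; and by product-to-sum, ∫_0^π sin(nx)cos(n'x) dx = ½∫_0^π [sin((n+n')x) + sin((n−n')x)] dx, which is 0 when n+n' is even and 2n/(n²−n'²) when n+n' is odd (it need not vanish on (0, π)).
  u² squared terms: (-1)²·∫sin(3x)² dx = 1·π/2 = π/2;  (4)²·∫cos(2x)² dx = 16·π/2 = 8*π.
  u² cross terms: 2·(-1)·(4)·∫sin(3x)·cos(2x) dx = -8·(6/5) = -48/5.
  So ∫_0^π u² dx = π/2 + 8*π − 48/5 = -48/5 + 17*π/2.
  (u')² squared terms: (-8)²·∫sin(2x)² dx = 64·π/2 = 32*π;  (-3)²·∫cos(3x)² dx = 9·π/2 = 9*π/2.
  (u')² cross terms: 2·(-8)·(-3)·∫sin(2x)·cos(3x) dx = 48·(-4/5) = -192/5.
  So ∫_0^π (u')² dx = 32*π + 9*π/2 − 192/5 = -192/5 + 73*π/2.
||u||_{H^1}^2 = (-48/5 + 17*π/2) + (-192/5 + 73*π/2) = -48 + 45*π.


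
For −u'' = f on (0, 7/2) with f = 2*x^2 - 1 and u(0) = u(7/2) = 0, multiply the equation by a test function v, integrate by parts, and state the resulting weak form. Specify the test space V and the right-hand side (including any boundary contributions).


V = H^1_0(0, 7/2) (so v(0) = v(7/2) = 0); weak form: ∫_0^7/2 u'v' dx = ∫_0^7/2 (2*x^2 - 1) v dx for all v ∈ V.

Multiply both sides by a test function v and integrate from 0 to 7/2:
  ∫_0^7/2 −u''(x) v(x) dx = ∫_0^7/2 f(x) v(x) dx.
Integrate the LHS by parts once:
  ∫_0^7/2 −u'' v dx = −[u'(x) v(x)]_0^7/2 + ∫_0^7/2 u'(x) v'(x) dx.
Thus ∫_0^7/2 u'(x) v'(x) dx = ∫_0^7/2 f(x) v(x) dx + [u'(x) v(x)]_0^7/2.
Choose V so that boundary terms are either known or forced to vanish.
u is Dirichlet: u(0) = u(7/2) = 0. Let V = H^1_0(0, 7/2); then v(0) = v(7/2) = 0, and [u' v]_0^7/2 = 0.
Weak formulation: find u (satisfying any essential BC) such that ∫_0^7/2 u'(x) v'(x) dx = ∫_0^7/2 f v dx for all v ∈ V.
Substituting f(x) = 2*x^2 - 1, the right-hand side is ∫_0^7/2 (2*x^2 - 1) v dx.


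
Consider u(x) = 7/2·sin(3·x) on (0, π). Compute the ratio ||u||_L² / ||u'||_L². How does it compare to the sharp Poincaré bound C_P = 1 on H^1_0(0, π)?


||u||_L² / ||u'||_L² = 1/3 < C_P = 1.

u(x) = 7/2·sin(3·x), so u'(x) = 21*cos(3*x)/2.
Writing u(x) = A·sin(kπx/L) with A = 7/2 and k = 3, use ∫_0^L sin²(kπx/L) dx = L/2 and ∫_0^L cos²(kπx/L) dx = L/2.
u² = 49/4·sin²(3·x) and (u')² = 441/4·cos²(3·x), and each of sin², cos² integrates to L/2 = π/2 over (0, π).
∫_0^π u² dx = 49*π/8, so ||u||_L² = 7*sqrt(2)*sqrt(π)/4.
∫_0^π (u')² dx = 441*π/8, so ||u'||_L² = 21*sqrt(2)*sqrt(π)/4.
Ratio ||u||_L² / ||u'||_L² = 1/3.
Sharp Poincaré constant on H^1_0(0, π) is C_P = L/π = 1, achieved by sin(x).
This is the k = 3 harmonic; the ratio L/(kπ) is strictly less than C_P = L/π, consistent with the sharp inequality ||u||_L² ≤ C_P ||u'||_L².


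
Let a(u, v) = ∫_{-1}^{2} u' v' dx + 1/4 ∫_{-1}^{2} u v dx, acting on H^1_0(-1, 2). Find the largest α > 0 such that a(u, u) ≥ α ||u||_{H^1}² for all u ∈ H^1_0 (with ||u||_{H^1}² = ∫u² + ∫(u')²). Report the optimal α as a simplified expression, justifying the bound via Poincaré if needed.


α = (9/4 + π^2)/(9 + π^2)

Coercivity of a(·,·) on H^1_0(-1, 2) means a(u, u) ≥ α ||u||_{H^1}² for every u ∈ H^1_0.
The interval has length L = 3, and Poincaré/coercivity depend only on L. Here a(u, u) = ∫(u')² + (1/4)·∫u².
Here 0 < c = 1/4 < 1. The condition a(u,u) ≥ α||u||_{H^1}² reads (1−α)∫(u')² ≥ (α−c)∫u². Any admissible α is ≤ 1 (rapidly oscillating u have ∫u²/∫(u')² → 0), and α = 1 would force 0 ≥ (1−c)∫u², impossible since c < 1; so 1−α > 0. By the sharp Poincaré inequality on H^1_0 of an interval of length L, ∫(u')² ≥ (π/L)²∫u² with equality for the first sine mode sin(π(x−x₀)/L) (x₀ the left endpoint), so the inequality holds for all u iff (1−α)(π/L)² ≥ α − c, i.e. α ≤ ((π/L)² + c)/((π/L)² + 1) = (1 + c(L/π)²)/(1 + (L/π)²). With (π/L)² = π^2/9 and c = 1/4, the largest admissible constant is α = ((π/L)² + c)/((π/L)² + 1).
Simplifying, α = (9/4 + π^2)/(9 + π^2).


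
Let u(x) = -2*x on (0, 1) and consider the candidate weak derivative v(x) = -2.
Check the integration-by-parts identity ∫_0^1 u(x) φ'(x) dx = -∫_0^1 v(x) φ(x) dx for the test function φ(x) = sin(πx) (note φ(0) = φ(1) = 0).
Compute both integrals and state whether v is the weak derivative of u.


LHS = 4/π, RHS = 4/π. Yes, v = u' weakly.

u(x) = -2*x, classical derivative u'(x) = -2.
φ(x) = sin(πx), so φ'(x) = π*cos(π*x).
Note φ(0) = φ(1) = 0, so the boundary term u·φ vanishes.
LHS = ∫_0^1 u(x) φ'(x) dx = ∫_0^1 (-2*π*x*cos(π*x)) dx. Term by term:
  ∫_0^1 -2*π*x*cos(π*x) dx = 4/π.
So LHS = 4/π.
∫_0^1 v(x) φ(x) dx = ∫_0^1 (-2*sin(π*x)) dx. Term by term:
  ∫_0^1 -2*sin(π*x) dx = -4/π.
So RHS = -∫_0^1 v(x) φ(x) dx = 4/π.
LHS = RHS, so the identity holds for this test φ.
Moreover u is smooth here and v(x) = u'(x) = -2 pointwise, so the identity holds for every test function. Hence v is the weak derivative of u.


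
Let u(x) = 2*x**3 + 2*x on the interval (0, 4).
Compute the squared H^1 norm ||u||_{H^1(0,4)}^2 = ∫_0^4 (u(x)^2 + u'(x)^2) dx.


||u||_{H^1}^2 = 1993616/105

The H^1 norm (squared) on an interval (0, L) is
  ||u||_{H^1}^2 = ∫_0^L u(x)^2 dx + ∫_0^L u'(x)^2 dx.
Compute u'(x) = 6*x**2 + 2.
Then u(x)^2 = 4*x**6 + 8*x**4 + 4*x**2 and u'(x)^2 = 36*x**4 + 24*x**2 + 4.
Integrate each monomial from 0 to 4 using ∫_0^4 c·x^n dx = c·4^(n+1)/(n+1):
  ∫_0^4 u(x)^2 dx = ∫_0^4 (4*x^6 + 8*x^4 + 4*x^2) dx. Term by term:
    ∫_0^4 4*x^6 dx = 65536/7;  ∫_0^4 8*x^4 dx = 8192/5;  ∫_0^4 4*x^2 dx = 256/3.
  Sum: 65536/7 + 8192/5 + 256/3 = 1164032/105.
  ∫_0^4 u'(x)^2 dx = ∫_0^4 (36*x^4 + 24*x^2 + 4) dx. Term by term:
    ∫_0^4 36*x^4 dx = 36864/5;  ∫_0^4 24*x^2 dx = 512;  ∫_0^4 4 dx = 16.
  Sum: 36864/5 + 512 + 16 = 39504/5.
Adding: ||u||_{H^1}^2 = 1164032/105 + 39504/5 = 1993616/105.


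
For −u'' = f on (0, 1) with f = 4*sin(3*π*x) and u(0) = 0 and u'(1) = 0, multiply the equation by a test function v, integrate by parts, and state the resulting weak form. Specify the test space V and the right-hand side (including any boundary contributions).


V = {v ∈ H^1(0, 1) : v(0) = 0} (test functions vanish at x = 0 where u is specified); weak form: ∫_0^1 u'v' dx = ∫_0^1 (4*sin(3*π*x)) v dx for all v ∈ V.

Multiply both sides by a test function v and integrate from 0 to 1:
  ∫_0^1 −u''(x) v(x) dx = ∫_0^1 f(x) v(x) dx.
Integrate the LHS by parts once:
  ∫_0^1 −u'' v dx = −[u'(x) v(x)]_0^1 + ∫_0^1 u'(x) v'(x) dx.
Thus ∫_0^1 u'(x) v'(x) dx = ∫_0^1 f(x) v(x) dx + [u'(x) v(x)]_0^1.
Choose V so that boundary terms are either known or forced to vanish.
Mixed BC: u(0) = 0 (Dirichlet) and u'(1) = 0 (Neumann). Define V = {v ∈ H^1(0, 1) : v(0) = 0}. Then [u' v]_0^1 = u'(1)·v(1) − u'(0)·0 = 0.
Weak formulation: find u (satisfying any essential BC) such that ∫_0^1 u'(x) v'(x) dx = ∫_0^1 f v dx for all v ∈ V (Dirichlet at 0 absorbed into V; the Neumann datum at x = 1 is zero, so no boundary term remains).
Substituting f(x) = 4*sin(3*π*x), the right-hand side is ∫_0^1 (4*sin(3*π*x)) v dx.


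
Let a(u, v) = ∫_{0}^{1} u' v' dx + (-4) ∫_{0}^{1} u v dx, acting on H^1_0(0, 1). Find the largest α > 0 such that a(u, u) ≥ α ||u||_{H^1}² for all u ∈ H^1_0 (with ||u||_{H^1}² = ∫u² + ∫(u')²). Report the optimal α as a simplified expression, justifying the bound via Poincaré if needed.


α = (-4 + π^2)/(1 + π^2)

Coercivity of a(·,·) on H^1_0(0, 1) means a(u, u) ≥ α ||u||_{H^1}² for every u ∈ H^1_0.
The interval has length L = 1, and Poincaré/coercivity depend only on L. Here a(u, u) = ∫(u')² + (-4)·∫u².
Here c = -4 < 0 with |c| < (π/L)² = π^2, so coercivity still holds. The condition a(u,u) ≥ α||u||_{H^1}² reads (1−α)∫(u')² ≥ (α−c)∫u². Any admissible α is ≤ 1 (rapidly oscillating u have ∫u²/∫(u')² → 0), and α = 1 would force 0 ≥ (1−c)∫u², impossible since c < 1; so 1−α > 0. By the sharp Poincaré inequality on H^1_0 of an interval of length L, ∫(u')² ≥ (π/L)²∫u² with equality for the first sine mode sin(π(x−x₀)/L) (x₀ the left endpoint), so the inequality holds for all u iff (1−α)(π/L)² ≥ α − c, i.e. α ≤ ((π/L)² + c)/((π/L)² + 1) = (1 + c(L/π)²)/(1 + (L/π)²). (Direct route, valid since c ≤ 0: Poincaré gives c∫u² ≥ c(L/π)²∫(u')², so a(u,u) ≥ (1 + c(L/π)²)∫(u')², while ||u||_{H^1}² ≤ (1 + (L/π)²)∫(u')²; dividing yields the same α.) With (π/L)² = π^2 and c = -4, the largest admissible constant is α = ((π/L)² + c)/((π/L)² + 1).
Simplifying, α = (-4 + π^2)/(1 + π^2).


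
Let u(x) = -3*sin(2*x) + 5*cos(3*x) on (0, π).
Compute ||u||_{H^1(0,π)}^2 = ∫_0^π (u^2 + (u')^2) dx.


||u||_{H^1(0,π)}^2 = 240 + 295*π/2

u'(x) = -15*sin(3*x) - 6*cos(2*x).
Expand u² and (u')² and integrate term by term on (0, π), using: for integers n ≥ 1, ∫_0^π sin²(nx) dx = ∫_0^π cos²(nx) dx = π/2; for n ≠ n', ∫_0^π sin(nx)sin(n'x) dx = ∫_0^π cos(nx)cos(n'x) dx = 0; and by product-to-sum, ∫_0^π sin(nx)cos(n'x) dx = ½∫_0^π [sin((n+n')x) + sin((n−n')x)] dx, which is 0 when n+n' is even and 2n/(n²−n'²) when n+n' is odd (it need not vanish on (0, π)).
  u² squared terms: (-3)²·∫sin(2x)² dx = 9·π/2 = 9*π/2;  (5)²·∫cos(3x)² dx = 25·π/2 = 25*π/2.
  u² cross terms: 2·(-3)·(5)·∫sin(2x)·cos(3x) dx = -30·(-4/5) = 24.
  So ∫_0^π u² dx = 9*π/2 + 25*π/2 + 24 = 24 + 17*π.
  (u')² squared terms: (-15)²·∫sin(3x)² dx = 225·π/2 = 225*π/2;  (-6)²·∫cos(2x)² dx = 36·π/2 = 18*π.
  (u')² cross terms: 2·(-15)·(-6)·∫sin(3x)·cos(2x) dx = 180·(6/5) = 216.
  So ∫_0^π (u')² dx = 225*π/2 + 18*π + 216 = 216 + 261*π/2.
||u||_{H^1}^2 = (24 + 17*π) + (216 + 261*π/2) = 240 + 295*π/2.


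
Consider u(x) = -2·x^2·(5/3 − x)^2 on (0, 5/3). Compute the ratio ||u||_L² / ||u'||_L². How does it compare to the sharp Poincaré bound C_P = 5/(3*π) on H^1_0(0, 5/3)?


||u||_L² / ||u'||_L² = 5*sqrt(3)/18 < C_P = 5/(3*π).

u(x) = -2·x^2·(5/3 − x)^2, so u'(x) = 4*x*(-18*x^2 + 45*x - 25)/9.
u(x) = -2·x^2·(5/3 − x)^2 vanishes at x = 0 and x = 5/3, so u ∈ H^1_0(0, 5/3). Differentiate via the product rule and integrate the resulting polynomials term by term.
  ∫_0^5/3 u² dx = ∫_0^5/3 (4*x^8 - 80*x^7/3 + 200*x^6/3 - 2000*x^5/27 + 2500*x^4/81) dx. Term by term:
    ∫_0^5/3 4*x^8 dx = 7812500/177147;  ∫_0^5/3 -80*x^7/3 dx = -3906250/19683;  ∫_0^5/3 200*x^6/3 dx = 15625000/45927;
    ∫_0^5/3 -2000*x^5/27 dx = -15625000/59049;  ∫_0^5/3 2500*x^4/81 dx = 1562500/19683.
  Sum: 7812500/177147 − 3906250/19683 + 15625000/45927 − 15625000/59049 + 1562500/19683 = 781250/1240029.
  ∫_0^5/3 (u')² dx = ∫_0^5/3 (64*x^6 - 320*x^5 + 5200*x^4/9 - 4000*x^3/9 + 10000*x^2/81) dx. Term by term:
    ∫_0^5/3 64*x^6 dx = 5000000/15309;  ∫_0^5/3 -320*x^5 dx = -2500000/2187;  ∫_0^5/3 5200*x^4/9 dx = 3250000/2187;
    ∫_0^5/3 -4000*x^3/9 dx = -625000/729;  ∫_0^5/3 10000*x^2/81 dx = 1250000/6561.
  Sum: 5000000/15309 − 2500000/2187 + 3250000/2187 − 625000/729 + 1250000/6561 = 125000/45927.
∫_0^5/3 u² dx = 781250/1240029, so ||u||_L² = 625*sqrt(42)/5103.
∫_0^5/3 (u')² dx = 125000/45927, so ||u'||_L² = 250*sqrt(14)/567.
Ratio ||u||_L² / ||u'||_L² = 5*sqrt(3)/18.
Sharp Poincaré constant on H^1_0(0, 5/3) is C_P = L/π = 5/(3*π), achieved by sin(3*π/5·x).
A polynomial bump cannot attain the sharp Poincaré constant (only the first sine eigenfunction does), so the ratio is strictly less than C_P, consistent with ||u||_L² ≤ C_P ||u'||_L².


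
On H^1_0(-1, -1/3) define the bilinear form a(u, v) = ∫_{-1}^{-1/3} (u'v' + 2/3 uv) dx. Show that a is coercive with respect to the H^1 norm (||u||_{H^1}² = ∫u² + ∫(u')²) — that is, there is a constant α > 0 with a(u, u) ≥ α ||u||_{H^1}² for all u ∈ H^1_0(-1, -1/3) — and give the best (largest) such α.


α = (8 + 27*π^2)/(3*(4 + 9*π^2))

Coercivity of a(·,·) on H^1_0(-1, -1/3) means a(u, u) ≥ α ||u||_{H^1}² for every u ∈ H^1_0.
The interval has length L = 2/3, and Poincaré/coercivity depend only on L. Here a(u, u) = ∫(u')² + (2/3)·∫u².
Here 0 < c = 2/3 < 1. The condition a(u,u) ≥ α||u||_{H^1}² reads (1−α)∫(u')² ≥ (α−c)∫u². Any admissible α is ≤ 1 (rapidly oscillating u have ∫u²/∫(u')² → 0), and α = 1 would force 0 ≥ (1−c)∫u², impossible since c < 1; so 1−α > 0. By the sharp Poincaré inequality on H^1_0 of an interval of length L, ∫(u')² ≥ (π/L)²∫u² with equality for the first sine mode sin(π(x−x₀)/L) (x₀ the left endpoint), so the inequality holds for all u iff (1−α)(π/L)² ≥ α − c, i.e. α ≤ ((π/L)² + c)/((π/L)² + 1) = (1 + c(L/π)²)/(1 + (L/π)²). With (π/L)² = 9*π^2/4 and c = 2/3, the largest admissible constant is α = ((π/L)² + c)/((π/L)² + 1).
Simplifying, α = (8 + 27*π^2)/(3*(4 + 9*π^2)).


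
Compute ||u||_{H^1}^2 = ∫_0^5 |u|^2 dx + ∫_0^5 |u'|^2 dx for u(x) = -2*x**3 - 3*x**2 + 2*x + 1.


||u||_{H^1}^2 = 2267150/21

The H^1 norm (squared) on an interval (0, L) is
  ||u||_{H^1}^2 = ∫_0^L u(x)^2 dx + ∫_0^L u'(x)^2 dx.
Compute u'(x) = -6*x**2 - 6*x + 2.
Then u(x)^2 = 4*x**6 + 12*x**5 + x**4 - 16*x**3 - 2*x**2 + 4*x + 1 and u'(x)^2 = 36*x**4 + 72*x**3 + 12*x**2 - 24*x + 4.
Integrate each monomial from 0 to 5 using ∫_0^5 c·x^n dx = c·5^(n+1)/(n+1):
  ∫_0^5 u(x)^2 dx = ∫_0^5 (4*x^6 + 12*x^5 + x^4 - 16*x^3 - 2*x^2 + 4*x + 1) dx. Term by term:
    ∫_0^5 4*x^6 dx = 312500/7;  ∫_0^5 12*x^5 dx = 31250;  ∫_0^5 x^4 dx = 625;
    ∫_0^5 -16*x^3 dx = -2500;  ∫_0^5 -2*x^2 dx = -250/3;  ∫_0^5 4*x dx = 50;
    ∫_0^5 1 dx = 5.
  Sum: 312500/7 + 31250 + 625 − 2500 − 250/3 + 50 + 5 = 1553780/21.
  ∫_0^5 u'(x)^2 dx = ∫_0^5 (36*x^4 + 72*x^3 + 12*x^2 - 24*x + 4) dx. Term by term:
    ∫_0^5 36*x^4 dx = 22500;  ∫_0^5 72*x^3 dx = 11250;  ∫_0^5 12*x^2 dx = 500;
    ∫_0^5 -24*x dx = -300;  ∫_0^5 4 dx = 20.
  Sum: 22500 + 11250 + 500 − 300 + 20 = 33970.
Adding: ||u||_{H^1}^2 = 1553780/21 + 33970 = 2267150/21.


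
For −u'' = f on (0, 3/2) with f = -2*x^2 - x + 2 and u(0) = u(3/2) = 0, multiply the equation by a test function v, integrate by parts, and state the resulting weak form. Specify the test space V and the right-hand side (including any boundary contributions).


V = H^1_0(0, 3/2) (so v(0) = v(3/2) = 0); weak form: ∫_0^3/2 u'v' dx = ∫_0^3/2 (-2*x^2 - x + 2) v dx for all v ∈ V.

Multiply both sides by a test function v and integrate from 0 to 3/2:
  ∫_0^3/2 −u''(x) v(x) dx = ∫_0^3/2 f(x) v(x) dx.
Integrate the LHS by parts once:
  ∫_0^3/2 −u'' v dx = −[u'(x) v(x)]_0^3/2 + ∫_0^3/2 u'(x) v'(x) dx.
Thus ∫_0^3/2 u'(x) v'(x) dx = ∫_0^3/2 f(x) v(x) dx + [u'(x) v(x)]_0^3/2.
Choose V so that boundary terms are either known or forced to vanish.
u is Dirichlet: u(0) = u(3/2) = 0. Let V = H^1_0(0, 3/2); then v(0) = v(3/2) = 0, and [u' v]_0^3/2 = 0.
Weak formulation: find u (satisfying any essential BC) such that ∫_0^3/2 u'(x) v'(x) dx = ∫_0^3/2 f v dx for all v ∈ V.
Substituting f(x) = -2*x^2 - x + 2, the right-hand side is ∫_0^3/2 (-2*x^2 - x + 2) v dx.


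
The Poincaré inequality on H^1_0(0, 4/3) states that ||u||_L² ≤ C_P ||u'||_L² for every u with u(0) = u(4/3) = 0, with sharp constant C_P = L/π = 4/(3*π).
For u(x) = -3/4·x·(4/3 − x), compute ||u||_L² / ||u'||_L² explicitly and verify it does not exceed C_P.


||u||_L² / ||u'||_L² = 2*sqrt(10)/15 < C_P = 4/(3*π).

u(x) = -3/4·x·(4/3 − x), so u'(x) = 3*x/2 - 1.
u(x) = -3/4·x·(4/3 − x) vanishes at x = 0 and x = 4/3, so u ∈ H^1_0(0, 4/3). Differentiate via the product rule and integrate the resulting polynomials term by term.
  ∫_0^4/3 u² dx = ∫_0^4/3 (9*x^4/16 - 3*x^3/2 + x^2) dx. Term by term:
    ∫_0^4/3 9*x^4/16 dx = 64/135;  ∫_0^4/3 -3*x^3/2 dx = -32/27;  ∫_0^4/3 x^2 dx = 64/81.
  Sum: 64/135 − 32/27 + 64/81 = 32/405.
  ∫_0^4/3 (u')² dx = ∫_0^4/3 (9*x^2/4 - 3*x + 1) dx. Term by term:
    ∫_0^4/3 9*x^2/4 dx = 16/9;  ∫_0^4/3 -3*x dx = -8/3;  ∫_0^4/3 1 dx = 4/3.
  Sum: 16/9 − 8/3 + 4/3 = 4/9.
∫_0^4/3 u² dx = 32/405, so ||u||_L² = 4*sqrt(10)/45.
∫_0^4/3 (u')² dx = 4/9, so ||u'||_L² = 2/3.
Ratio ||u||_L² / ||u'||_L² = 2*sqrt(10)/15.
Sharp Poincaré constant on H^1_0(0, 4/3) is C_P = L/π = 4/(3*π), achieved by sin(3*π/4·x).
A polynomial bump cannot attain the sharp Poincaré constant (only the first sine eigenfunction does), so the ratio is strictly less than C_P, consistent with ||u||_L² ≤ C_P ||u'||_L².
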